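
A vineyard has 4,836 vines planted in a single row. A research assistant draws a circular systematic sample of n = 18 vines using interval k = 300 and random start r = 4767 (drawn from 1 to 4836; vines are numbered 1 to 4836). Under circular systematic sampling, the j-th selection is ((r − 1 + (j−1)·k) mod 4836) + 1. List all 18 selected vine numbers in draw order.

4767, 231, 531, 831, 1131, 1431, 1731, 2031, 2331, 2631, 2931, 3231, 3531, 3831, 4131, 4431, 4731, 195

Selection 1: 4767
Selection 2: 4767 + 300 = 5067 → 5067 − 4836 = 231
Selection 3: 231 + 300 = 531
Selection 4: 531 + 300 = 831
Selection 5: 831 + 300 = 1131
Selection 6: 1131 + 300 = 1431
Selection 7: 1431 + 300 = 1731
Selection 8: 1731 + 300 = 2031
Selection 9: 2031 + 300 = 2331
Selection 10: 2331 + 300 = 2631
Selection 11: 2631 + 300 = 2931
Selection 12: 2931 + 300 = 3231
Selection 13: 3231 + 300 = 3531
Selection 14: 3531 + 300 = 3831
Selection 15: 3831 + 300 = 4131
Selection 16: 4131 + 300 = 4431
Selection 17: 4431 + 300 = 4731
Selection 18: 4731 + 300 = 5031 → 5031 − 4836 = 195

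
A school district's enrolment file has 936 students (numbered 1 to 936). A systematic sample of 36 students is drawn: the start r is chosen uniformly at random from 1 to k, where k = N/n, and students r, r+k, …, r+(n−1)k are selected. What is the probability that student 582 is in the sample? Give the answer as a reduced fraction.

1/26

k = 936/36 = 26.
Student 582 is selected iff r ≡ 582 (mod 26); exactly one such r in {1,…,26}.
Inclusion probability = 1/26.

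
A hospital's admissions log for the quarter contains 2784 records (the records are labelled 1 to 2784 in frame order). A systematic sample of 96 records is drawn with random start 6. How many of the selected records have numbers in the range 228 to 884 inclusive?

23

k = 2784/96 = 29
First selection ≥ 228: 6 + ⌈(228−6)/29⌉·29 = 6 + 8×29 = 238
Last selection ≤ 884: 6 + ⌊(884−6)/29⌋·29 = 6 + 30×29 = 876
Count = 30 − 8 + 1 = 23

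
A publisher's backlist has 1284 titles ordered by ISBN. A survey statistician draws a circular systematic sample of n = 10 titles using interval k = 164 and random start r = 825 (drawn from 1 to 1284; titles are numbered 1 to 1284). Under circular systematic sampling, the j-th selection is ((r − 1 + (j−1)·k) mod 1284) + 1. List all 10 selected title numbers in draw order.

825, 989, 1153, 33, 197, 361, 525, 689, 853, 1017

Selection 1: 825
Selection 2: 825 + 164 = 989
Selection 3: 989 + 164 = 1153
Selection 4: 1153 + 164 = 1317 → 1317 − 1284 = 33
Selection 5: 33 + 164 = 197
Selection 6: 197 + 164 = 361
Selection 7: 361 + 164 = 525
Selection 8: 525 + 164 = 689
Selection 9: 689 + 164 = 853
Selection 10: 853 + 164 = 1017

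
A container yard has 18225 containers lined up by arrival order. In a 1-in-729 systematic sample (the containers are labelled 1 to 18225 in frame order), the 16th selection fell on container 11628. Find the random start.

693

k = 729
r = 11628 − (16−1)×729 = 11628 − 10935 = 693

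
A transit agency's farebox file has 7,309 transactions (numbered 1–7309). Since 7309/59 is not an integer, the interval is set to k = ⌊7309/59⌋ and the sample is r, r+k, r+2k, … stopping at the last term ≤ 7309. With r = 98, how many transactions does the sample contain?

59

k = ⌊7309/59⌋ = 123
Achieved size = ⌊(7309 − 98)/123⌋ + 1 = ⌊7211/123⌋ + 1 = 58 + 1 = 59
(last selection: 98 + 58×123 = 7232 ≤ 7309; next would be 7355 > 7309)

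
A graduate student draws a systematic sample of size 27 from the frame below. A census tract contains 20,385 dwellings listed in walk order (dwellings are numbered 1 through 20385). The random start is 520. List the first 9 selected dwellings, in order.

k = N/n = 20385/27 = 755
dwelling 1: 520
dwelling 2: 520 + 755 = 1275
dwelling 3: 1275 + 755 = 2030
dwelling 4: 2030 + 755 = 2785
dwelling 5: 2785 + 755 = 3540
dwelling 6: 3540 + 755 = 4295
dwelling 7: 4295 + 755 = 5050
dwelling 8: 5050 + 755 = 5805
dwelling 9: 5805 + 755 = 6560

520, 1275, 2030, 2785, 3540, 4295, 5050, 5805, 6560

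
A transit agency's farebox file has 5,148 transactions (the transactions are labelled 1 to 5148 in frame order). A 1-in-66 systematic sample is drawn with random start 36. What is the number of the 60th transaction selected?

3930

k = 66
60th selection = r + (60−1)·k = 36 + 59×66 = 36 + 3894 = 3930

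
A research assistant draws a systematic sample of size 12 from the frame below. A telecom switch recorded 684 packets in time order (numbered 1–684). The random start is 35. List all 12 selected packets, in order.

35, 92, 149, 206, 263, 320, 377, 434, 491, 548, 605, 662

k = N/n = 684/12 = 57
packet 1: 35
packet 2: 35 + 57 = 92
packet 3: 92 + 57 = 149
packet 4: 149 + 57 = 206
packet 5: 206 + 57 = 263
packet 6: 263 + 57 = 320
packet 7: 320 + 57 = 377
packet 8: 377 + 57 = 434
packet 9: 434 + 57 = 491
packet 10: 491 + 57 = 548
packet 11: 548 + 57 = 605
packet 12: 605 + 57 = 662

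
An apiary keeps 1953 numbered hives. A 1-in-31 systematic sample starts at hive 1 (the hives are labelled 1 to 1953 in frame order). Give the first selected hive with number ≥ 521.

k = 31
Steps past start: ⌈(521 − 1)/31⌉ = ⌈520/31⌉ = 17
Selected hive: 1 + 17×31 = 528

528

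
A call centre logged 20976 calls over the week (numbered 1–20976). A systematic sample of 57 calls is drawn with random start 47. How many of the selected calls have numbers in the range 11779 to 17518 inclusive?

k = 20976/57 = 368
First selection ≥ 11779: 47 + ⌈(11779−47)/368⌉·368 = 47 + 32×368 = 11823
Last selection ≤ 17518: 47 + ⌊(17518−47)/368⌋·368 = 47 + 47×368 = 17343
Count = 47 − 32 + 1 = 16

16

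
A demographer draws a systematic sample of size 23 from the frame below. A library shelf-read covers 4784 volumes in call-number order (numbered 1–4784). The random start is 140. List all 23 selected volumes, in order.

140, 348, 556, 764, 972, 1180, 1388, 1596, 1804, 2012, 2220, 2428, 2636, 2844, 3052, 3260, 3468, 3676, 3884, 4092, 4300, 4508, 4716

k = N/n = 4784/23 = 208
volume 1: 140
volume 2: 140 + 208 = 348
volume 3: 348 + 208 = 556
volume 4: 556 + 208 = 764
volume 5: 764 + 208 = 972
volume 6: 972 + 208 = 1180
volume 7: 1180 + 208 = 1388
volume 8: 1388 + 208 = 1596
volume 9: 1596 + 208 = 1804
volume 10: 1804 + 208 = 2012
volume 11: 2012 + 208 = 2220
volume 12: 2220 + 208 = 2428
volume 13: 2428 + 208 = 2636
volume 14: 2636 + 208 = 2844
volume 15: 2844 + 208 = 3052
volume 16: 3052 + 208 = 3260
volume 17: 3260 + 208 = 3468
volume 18: 3468 + 208 = 3676
volume 19: 3676 + 208 = 3884
volume 20: 3884 + 208 = 4092
volume 21: 4092 + 208 = 4300
volume 22: 4300 + 208 = 4508
volume 23: 4508 + 208 = 4716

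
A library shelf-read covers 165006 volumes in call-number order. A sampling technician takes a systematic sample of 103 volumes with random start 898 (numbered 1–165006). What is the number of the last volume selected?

k = 165006/103 = 1602
103rd selection = r + (103−1)·k = 898 + 102×1602 = 898 + 163404 = 164302

164302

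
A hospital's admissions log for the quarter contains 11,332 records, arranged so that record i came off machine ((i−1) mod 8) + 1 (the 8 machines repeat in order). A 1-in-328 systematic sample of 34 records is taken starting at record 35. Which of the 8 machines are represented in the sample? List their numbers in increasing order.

Consecutive selections differ by k = 328, so their machine numbers differ by 328 mod 8 = 0.
gcd(328, 8) = 8, so the sample visits 8/8 = 1 distinct residues mod 8.
Start 35 is machine 3; the machines hit are 3.

3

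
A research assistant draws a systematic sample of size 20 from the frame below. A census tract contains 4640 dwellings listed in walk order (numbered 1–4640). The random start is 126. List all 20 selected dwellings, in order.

k = N/n = 4640/20 = 232
dwelling 1: 126
dwelling 2: 126 + 232 = 358
dwelling 3: 358 + 232 = 590
dwelling 4: 590 + 232 = 822
dwelling 5: 822 + 232 = 1054
dwelling 6: 1054 + 232 = 1286
dwelling 7: 1286 + 232 = 1518
dwelling 8: 1518 + 232 = 1750
dwelling 9: 1750 + 232 = 1982
dwelling 10: 1982 + 232 = 2214
dwelling 11: 2214 + 232 = 2446
dwelling 12: 2446 + 232 = 2678
dwelling 13: 2678 + 232 = 2910
dwelling 14: 2910 + 232 = 3142
dwelling 15: 3142 + 232 = 3374
dwelling 16: 3374 + 232 = 3606
dwelling 17: 3606 + 232 = 3838
dwelling 18: 3838 + 232 = 4070
dwelling 19: 4070 + 232 = 4302
dwelling 20: 4302 + 232 = 4534

126, 358, 590, 822, 1054, 1286, 1518, 1750, 1982, 2214, 2446, 2678, 2910, 3142, 3374, 3606, 3838, 4070, 4302, 4534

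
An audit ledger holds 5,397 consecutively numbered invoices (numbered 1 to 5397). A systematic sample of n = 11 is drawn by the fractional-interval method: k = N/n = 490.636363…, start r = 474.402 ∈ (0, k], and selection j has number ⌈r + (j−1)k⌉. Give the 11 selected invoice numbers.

475, 966, 1456, 1947, 2437, 2928, 3419, 3909, 4400, 4891, 5381

j=1: r + 0k = 474.402 → ⌈·⌉ = 475
j=2: r + 1k = 965.038363… → ⌈·⌉ = 966
j=3: r + 2k = 1455.674727… → ⌈·⌉ = 1456
j=4: r + 3k = 1946.311090… → ⌈·⌉ = 1947
j=5: r + 4k = 2436.947454… → ⌈·⌉ = 2437
j=6: r + 5k = 2927.583818… → ⌈·⌉ = 2928
j=7: r + 6k = 3418.220181… → ⌈·⌉ = 3419
j=8: r + 7k = 3908.856545… → ⌈·⌉ = 3909
j=9: r + 8k = 4399.492909… → ⌈·⌉ = 4400
j=10: r + 9k = 4890.129272… → ⌈·⌉ = 4891
j=11: r + 10k = 5380.765636… → ⌈·⌉ = 5381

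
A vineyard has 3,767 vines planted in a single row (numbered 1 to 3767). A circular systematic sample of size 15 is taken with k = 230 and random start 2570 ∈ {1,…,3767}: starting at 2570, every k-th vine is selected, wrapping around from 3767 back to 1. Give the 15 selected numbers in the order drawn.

Selection 1: 2570
Selection 2: 2570 + 230 = 2800
Selection 3: 2800 + 230 = 3030
Selection 4: 3030 + 230 = 3260
Selection 5: 3260 + 230 = 3490
Selection 6: 3490 + 230 = 3720
Selection 7: 3720 + 230 = 3950 → 3950 − 3767 = 183
Selection 8: 183 + 230 = 413
Selection 9: 413 + 230 = 643
Selection 10: 643 + 230 = 873
Selection 11: 873 + 230 = 1103
Selection 12: 1103 + 230 = 1333
Selection 13: 1333 + 230 = 1563
Selection 14: 1563 + 230 = 1793
Selection 15: 1793 + 230 = 2023

2570, 2800, 3030, 3260, 3490, 3720, 183, 413, 643, 873, 1103, 1333, 1563, 1793, 2023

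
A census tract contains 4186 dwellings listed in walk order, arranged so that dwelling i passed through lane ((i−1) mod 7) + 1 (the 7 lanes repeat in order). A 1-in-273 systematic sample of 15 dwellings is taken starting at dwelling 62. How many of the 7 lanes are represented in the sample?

Consecutive selections differ by k = 273, so their lane numbers differ by 273 mod 7 = 0.
gcd(273, 7) = 7, so the sample visits 7/7 = 1 distinct residues mod 7.
Start 62 is lane 6; the lanes hit are 6.

1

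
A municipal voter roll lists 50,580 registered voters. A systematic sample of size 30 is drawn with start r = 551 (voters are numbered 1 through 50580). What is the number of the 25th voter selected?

k = 50580/30 = 1686
25th selection = r + (25−1)·k = 551 + 24×1686 = 551 + 40464 = 41015

41015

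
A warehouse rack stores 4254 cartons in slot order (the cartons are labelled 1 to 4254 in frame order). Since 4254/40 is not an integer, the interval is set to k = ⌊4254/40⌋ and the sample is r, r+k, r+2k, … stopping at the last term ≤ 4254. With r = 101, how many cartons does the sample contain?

40

k = ⌊4254/40⌋ = 106
Achieved size = ⌊(4254 − 101)/106⌋ + 1 = ⌊4153/106⌋ + 1 = 39 + 1 = 40
(last selection: 101 + 39×106 = 4235 ≤ 4254; next would be 4341 > 4254)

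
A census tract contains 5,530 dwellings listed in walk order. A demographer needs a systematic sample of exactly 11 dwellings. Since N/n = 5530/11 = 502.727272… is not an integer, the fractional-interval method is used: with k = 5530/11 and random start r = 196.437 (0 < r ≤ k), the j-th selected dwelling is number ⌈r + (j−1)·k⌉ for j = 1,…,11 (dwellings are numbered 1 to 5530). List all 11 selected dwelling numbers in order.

197, 700, 1202, 1705, 2208, 2711, 3213, 3716, 4219, 4721, 5224

j=1: r + 0k = 196.437 → ⌈·⌉ = 197
j=2: r + 1k = 699.164272… → ⌈·⌉ = 700
j=3: r + 2k = 1201.891545… → ⌈·⌉ = 1202
j=4: r + 3k = 1704.618818… → ⌈·⌉ = 1705
j=5: r + 4k = 2207.346090… → ⌈·⌉ = 2208
j=6: r + 5k = 2710.073363… → ⌈·⌉ = 2711
j=7: r + 6k = 3212.800636… → ⌈·⌉ = 3213
j=8: r + 7k = 3715.527909… → ⌈·⌉ = 3716
j=9: r + 8k = 4218.255181… → ⌈·⌉ = 4219
j=10: r + 9k = 4720.982454… → ⌈·⌉ = 4721
j=11: r + 10k = 5223.709727… → ⌈·⌉ = 5224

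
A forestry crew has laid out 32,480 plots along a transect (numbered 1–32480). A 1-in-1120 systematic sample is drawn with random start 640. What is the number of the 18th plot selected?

k = 1120
18th selection = r + (18−1)·k = 640 + 17×1120 = 640 + 19040 = 19680

19680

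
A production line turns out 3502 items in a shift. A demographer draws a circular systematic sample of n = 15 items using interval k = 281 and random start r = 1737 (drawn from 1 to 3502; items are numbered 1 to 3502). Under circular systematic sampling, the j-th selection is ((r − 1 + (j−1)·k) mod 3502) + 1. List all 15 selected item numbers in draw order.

Selection 1: 1737
Selection 2: 1737 + 281 = 2018
Selection 3: 2018 + 281 = 2299
Selection 4: 2299 + 281 = 2580
Selection 5: 2580 + 281 = 2861
Selection 6: 2861 + 281 = 3142
Selection 7: 3142 + 281 = 3423
Selection 8: 3423 + 281 = 3704 → 3704 − 3502 = 202
Selection 9: 202 + 281 = 483
Selection 10: 483 + 281 = 764
Selection 11: 764 + 281 = 1045
Selection 12: 1045 + 281 = 1326
Selection 13: 1326 + 281 = 1607
Selection 14: 1607 + 281 = 1888
Selection 15: 1888 + 281 = 2169

1737, 2018, 2299, 2580, 2861, 3142, 3423, 202, 483, 764, 1045, 1326, 1607, 1888, 2169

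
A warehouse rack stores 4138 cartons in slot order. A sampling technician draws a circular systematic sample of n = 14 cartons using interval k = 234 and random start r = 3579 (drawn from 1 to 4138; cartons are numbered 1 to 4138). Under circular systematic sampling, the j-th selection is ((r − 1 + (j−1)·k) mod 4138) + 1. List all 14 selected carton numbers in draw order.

3579, 3813, 4047, 143, 377, 611, 845, 1079, 1313, 1547, 1781, 2015, 2249, 2483

Selection 1: 3579
Selection 2: 3579 + 234 = 3813
Selection 3: 3813 + 234 = 4047
Selection 4: 4047 + 234 = 4281 → 4281 − 4138 = 143
Selection 5: 143 + 234 = 377
Selection 6: 377 + 234 = 611
Selection 7: 611 + 234 = 845
Selection 8: 845 + 234 = 1079
Selection 9: 1079 + 234 = 1313
Selection 10: 1313 + 234 = 1547
Selection 11: 1547 + 234 = 1781
Selection 12: 1781 + 234 = 2015
Selection 13: 2015 + 234 = 2249
Selection 14: 2249 + 234 = 2483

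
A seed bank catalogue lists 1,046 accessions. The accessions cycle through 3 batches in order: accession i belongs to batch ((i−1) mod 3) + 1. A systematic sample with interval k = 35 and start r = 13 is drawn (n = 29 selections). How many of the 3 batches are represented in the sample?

3

Consecutive selections differ by k = 35, so their batch numbers differ by 35 mod 3 = 2.
gcd(35, 3) = 1, so the sample visits 3/1 = 3 distinct residues mod 3.
Start 13 is batch 1; the batches hit are 1, 2, 3.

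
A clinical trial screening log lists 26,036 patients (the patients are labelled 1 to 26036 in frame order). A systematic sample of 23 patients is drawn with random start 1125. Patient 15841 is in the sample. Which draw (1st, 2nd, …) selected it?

14

k = 26036/23 = 1132
position = (15841 − 1125)/1132 + 1 = 14716/1132 + 1 = 13 + 1 = 14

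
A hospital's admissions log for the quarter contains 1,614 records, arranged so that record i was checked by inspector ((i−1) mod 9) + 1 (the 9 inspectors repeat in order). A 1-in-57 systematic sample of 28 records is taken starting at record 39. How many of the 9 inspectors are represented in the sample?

3

Consecutive selections differ by k = 57, so their inspector numbers differ by 57 mod 9 = 3.
gcd(57, 9) = 3, so the sample visits 9/3 = 3 distinct residues mod 9.
Start 39 is inspector 3; the inspectors hit are 3, 6, 9.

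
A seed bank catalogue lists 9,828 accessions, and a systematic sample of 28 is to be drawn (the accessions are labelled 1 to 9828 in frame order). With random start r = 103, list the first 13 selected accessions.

103, 454, 805, 1156, 1507, 1858, 2209, 2560, 2911, 3262, 3613, 3964, 4315

k = N/n = 9828/28 = 351
accession 1: 103
accession 2: 103 + 351 = 454
accession 3: 454 + 351 = 805
accession 4: 805 + 351 = 1156
accession 5: 1156 + 351 = 1507
accession 6: 1507 + 351 = 1858
accession 7: 1858 + 351 = 2209
accession 8: 2209 + 351 = 2560
accession 9: 2560 + 351 = 2911
accession 10: 2911 + 351 = 3262
accession 11: 3262 + 351 = 3613
accession 12: 3613 + 351 = 3964
accession 13: 3964 + 351 = 4315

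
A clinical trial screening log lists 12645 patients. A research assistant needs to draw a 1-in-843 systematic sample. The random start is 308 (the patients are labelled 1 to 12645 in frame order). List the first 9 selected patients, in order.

patient 1: 308
patient 2: 308 + 843 = 1151
patient 3: 1151 + 843 = 1994
patient 4: 1994 + 843 = 2837
patient 5: 2837 + 843 = 3680
patient 6: 3680 + 843 = 4523
patient 7: 4523 + 843 = 5366
patient 8: 5366 + 843 = 6209
patient 9: 6209 + 843 = 7052

308, 1151, 1994, 2837, 3680, 4523, 5366, 6209, 7052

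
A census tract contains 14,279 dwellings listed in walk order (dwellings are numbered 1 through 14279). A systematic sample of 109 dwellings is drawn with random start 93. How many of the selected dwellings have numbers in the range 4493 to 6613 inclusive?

16

k = 14279/109 = 131
First selection ≥ 4493: 93 + ⌈(4493−93)/131⌉·131 = 93 + 34×131 = 4547
Last selection ≤ 6613: 93 + ⌊(6613−93)/131⌋·131 = 93 + 49×131 = 6512
Count = 49 − 34 + 1 = 16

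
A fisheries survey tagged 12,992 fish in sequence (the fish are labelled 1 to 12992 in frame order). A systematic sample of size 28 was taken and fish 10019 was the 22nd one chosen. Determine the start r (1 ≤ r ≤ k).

275

k = 12992/28 = 464
r = 10019 − (22−1)×464 = 10019 − 9744 = 275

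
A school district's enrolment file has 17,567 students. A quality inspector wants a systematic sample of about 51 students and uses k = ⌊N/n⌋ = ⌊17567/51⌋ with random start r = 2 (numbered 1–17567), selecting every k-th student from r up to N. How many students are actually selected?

k = ⌊17567/51⌋ = 344
Achieved size = ⌊(17567 − 2)/344⌋ + 1 = ⌊17565/344⌋ + 1 = 51 + 1 = 52
(last selection: 2 + 51×344 = 17546 ≤ 17567; next would be 17890 > 17567)

52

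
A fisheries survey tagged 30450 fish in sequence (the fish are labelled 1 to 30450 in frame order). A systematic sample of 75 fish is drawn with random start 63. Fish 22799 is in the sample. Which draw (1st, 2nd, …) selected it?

57

k = 30450/75 = 406
position = (22799 − 63)/406 + 1 = 22736/406 + 1 = 56 + 1 = 57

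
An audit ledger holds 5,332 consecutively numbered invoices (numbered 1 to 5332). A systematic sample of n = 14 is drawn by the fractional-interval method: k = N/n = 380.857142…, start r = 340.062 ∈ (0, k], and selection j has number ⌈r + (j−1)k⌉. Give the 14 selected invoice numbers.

341, 721, 1102, 1483, 1864, 2245, 2626, 3007, 3387, 3768, 4149, 4530, 4911, 5292

j=1: r + 0k = 340.062 → ⌈·⌉ = 341
j=2: r + 1k = 720.919142… → ⌈·⌉ = 721
j=3: r + 2k = 1101.776285… → ⌈·⌉ = 1102
j=4: r + 3k = 1482.633428… → ⌈·⌉ = 1483
j=5: r + 4k = 1863.490571… → ⌈·⌉ = 1864
j=6: r + 5k = 2244.347714… → ⌈·⌉ = 2245
j=7: r + 6k = 2625.204857… → ⌈·⌉ = 2626
j=8: r + 7k = 3006.062 → ⌈·⌉ = 3007
j=9: r + 8k = 3386.919142… → ⌈·⌉ = 3387
j=10: r + 9k = 3767.776285… → ⌈·⌉ = 3768
j=11: r + 10k = 4148.633428… → ⌈·⌉ = 4149
j=12: r + 11k = 4529.490571… → ⌈·⌉ = 4530
j=13: r + 12k = 4910.347714… → ⌈·⌉ = 4911
j=14: r + 13k = 5291.204857… → ⌈·⌉ = 5292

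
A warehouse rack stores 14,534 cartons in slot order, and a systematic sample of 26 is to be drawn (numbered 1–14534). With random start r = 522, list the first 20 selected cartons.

522, 1081, 1640, 2199, 2758, 3317, 3876, 4435, 4994, 5553, 6112, 6671, 7230, 7789, 8348, 8907, 9466, 10025, 10584, 11143

k = N/n = 14534/26 = 559
carton 1: 522
carton 2: 522 + 559 = 1081
carton 3: 1081 + 559 = 1640
carton 4: 1640 + 559 = 2199
carton 5: 2199 + 559 = 2758
carton 6: 2758 + 559 = 3317
carton 7: 3317 + 559 = 3876
carton 8: 3876 + 559 = 4435
carton 9: 4435 + 559 = 4994
carton 10: 4994 + 559 = 5553
carton 11: 5553 + 559 = 6112
carton 12: 6112 + 559 = 6671
carton 13: 6671 + 559 = 7230
carton 14: 7230 + 559 = 7789
carton 15: 7789 + 559 = 8348
carton 16: 8348 + 559 = 8907
carton 17: 8907 + 559 = 9466
carton 18: 9466 + 559 = 10025
carton 19: 10025 + 559 = 10584
carton 20: 10584 + 559 = 11143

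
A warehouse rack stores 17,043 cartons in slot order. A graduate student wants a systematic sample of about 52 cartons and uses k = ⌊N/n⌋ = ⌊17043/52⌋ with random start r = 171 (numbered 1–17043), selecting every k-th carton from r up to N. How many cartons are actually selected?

k = ⌊17043/52⌋ = 327
Achieved size = ⌊(17043 − 171)/327⌋ + 1 = ⌊16872/327⌋ + 1 = 51 + 1 = 52
(last selection: 171 + 51×327 = 16848 ≤ 17043; next would be 17175 > 17043)

52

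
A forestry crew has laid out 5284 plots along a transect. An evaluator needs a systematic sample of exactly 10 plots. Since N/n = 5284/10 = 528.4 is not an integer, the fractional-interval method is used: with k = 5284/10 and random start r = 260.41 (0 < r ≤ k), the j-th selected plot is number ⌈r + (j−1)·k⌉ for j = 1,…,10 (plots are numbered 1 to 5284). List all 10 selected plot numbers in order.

261, 789, 1318, 1846, 2375, 2903, 3431, 3960, 4488, 5017

j=1: r + 0k = 260.41 → ⌈·⌉ = 261
j=2: r + 1k = 788.81 → ⌈·⌉ = 789
j=3: r + 2k = 1317.21 → ⌈·⌉ = 1318
j=4: r + 3k = 1845.61 → ⌈·⌉ = 1846
j=5: r + 4k = 2374.01 → ⌈·⌉ = 2375
j=6: r + 5k = 2902.41 → ⌈·⌉ = 2903
j=7: r + 6k = 3430.81 → ⌈·⌉ = 3431
j=8: r + 7k = 3959.21 → ⌈·⌉ = 3960
j=9: r + 8k = 4487.61 → ⌈·⌉ = 4488
j=10: r + 9k = 5016.01 → ⌈·⌉ = 5017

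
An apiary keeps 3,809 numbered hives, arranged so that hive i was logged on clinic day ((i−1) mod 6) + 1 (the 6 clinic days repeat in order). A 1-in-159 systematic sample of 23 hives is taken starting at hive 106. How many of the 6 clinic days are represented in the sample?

2

Consecutive selections differ by k = 159, so their clinic day numbers differ by 159 mod 6 = 3.
gcd(159, 6) = 3, so the sample visits 6/3 = 2 distinct residues mod 6.
Start 106 is clinic day 4; the clinic days hit are 1, 4.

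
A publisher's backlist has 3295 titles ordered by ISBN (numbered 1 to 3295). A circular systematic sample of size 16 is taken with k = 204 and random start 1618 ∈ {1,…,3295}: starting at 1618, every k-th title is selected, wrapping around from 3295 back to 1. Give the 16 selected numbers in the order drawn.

Selection 1: 1618
Selection 2: 1618 + 204 = 1822
Selection 3: 1822 + 204 = 2026
Selection 4: 2026 + 204 = 2230
Selection 5: 2230 + 204 = 2434
Selection 6: 2434 + 204 = 2638
Selection 7: 2638 + 204 = 2842
Selection 8: 2842 + 204 = 3046
Selection 9: 3046 + 204 = 3250
Selection 10: 3250 + 204 = 3454 → 3454 − 3295 = 159
Selection 11: 159 + 204 = 363
Selection 12: 363 + 204 = 567
Selection 13: 567 + 204 = 771
Selection 14: 771 + 204 = 975
Selection 15: 975 + 204 = 1179
Selection 16: 1179 + 204 = 1383

1618, 1822, 2026, 2230, 2434, 2638, 2842, 3046, 3250, 159, 363, 567, 771, 975, 1179, 1383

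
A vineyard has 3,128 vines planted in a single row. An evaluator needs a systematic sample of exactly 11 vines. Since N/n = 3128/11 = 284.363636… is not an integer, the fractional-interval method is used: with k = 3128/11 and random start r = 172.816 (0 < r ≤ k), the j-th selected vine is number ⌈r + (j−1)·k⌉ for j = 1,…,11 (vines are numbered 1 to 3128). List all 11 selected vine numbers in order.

j=1: r + 0k = 172.816 → ⌈·⌉ = 173
j=2: r + 1k = 457.179636… → ⌈·⌉ = 458
j=3: r + 2k = 741.543272… → ⌈·⌉ = 742
j=4: r + 3k = 1025.906909… → ⌈·⌉ = 1026
j=5: r + 4k = 1310.270545… → ⌈·⌉ = 1311
j=6: r + 5k = 1594.634181… → ⌈·⌉ = 1595
j=7: r + 6k = 1878.997818… → ⌈·⌉ = 1879
j=8: r + 7k = 2163.361454… → ⌈·⌉ = 2164
j=9: r + 8k = 2447.725090… → ⌈·⌉ = 2448
j=10: r + 9k = 2732.088727… → ⌈·⌉ = 2733
j=11: r + 10k = 3016.452363… → ⌈·⌉ = 3017

173, 458, 742, 1026, 1311, 1595, 1879, 2164, 2448, 2733, 3017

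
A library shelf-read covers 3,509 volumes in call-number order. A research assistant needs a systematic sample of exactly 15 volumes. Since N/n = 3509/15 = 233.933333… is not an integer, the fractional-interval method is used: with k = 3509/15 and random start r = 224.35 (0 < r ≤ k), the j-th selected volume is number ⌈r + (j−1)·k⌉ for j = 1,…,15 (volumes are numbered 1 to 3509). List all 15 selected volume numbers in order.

j=1: r + 0k = 224.35 → ⌈·⌉ = 225
j=2: r + 1k = 458.283333… → ⌈·⌉ = 459
j=3: r + 2k = 692.216666… → ⌈·⌉ = 693
j=4: r + 3k = 926.15 → ⌈·⌉ = 927
j=5: r + 4k = 1160.083333… → ⌈·⌉ = 1161
j=6: r + 5k = 1394.016666… → ⌈·⌉ = 1395
j=7: r + 6k = 1627.95 → ⌈·⌉ = 1628
j=8: r + 7k = 1861.883333… → ⌈·⌉ = 1862
j=9: r + 8k = 2095.816666… → ⌈·⌉ = 2096
j=10: r + 9k = 2329.75 → ⌈·⌉ = 2330
j=11: r + 10k = 2563.683333… → ⌈·⌉ = 2564
j=12: r + 11k = 2797.616666… → ⌈·⌉ = 2798
j=13: r + 12k = 3031.55 → ⌈·⌉ = 3032
j=14: r + 13k = 3265.483333… → ⌈·⌉ = 3266
j=15: r + 14k = 3499.416666… → ⌈·⌉ = 3500

225, 459, 693, 927, 1161, 1395, 1628, 1862, 2096, 2330, 2564, 2798, 3032, 3266, 3500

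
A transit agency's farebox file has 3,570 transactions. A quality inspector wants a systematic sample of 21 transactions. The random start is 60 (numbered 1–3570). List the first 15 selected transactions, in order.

k = N/n = 3570/21 = 170
transaction 1: 60
transaction 2: 60 + 170 = 230
transaction 3: 230 + 170 = 400
transaction 4: 400 + 170 = 570
transaction 5: 570 + 170 = 740
transaction 6: 740 + 170 = 910
transaction 7: 910 + 170 = 1080
transaction 8: 1080 + 170 = 1250
transaction 9: 1250 + 170 = 1420
transaction 10: 1420 + 170 = 1590
transaction 11: 1590 + 170 = 1760
transaction 12: 1760 + 170 = 1930
transaction 13: 1930 + 170 = 2100
transaction 14: 2100 + 170 = 2270
transaction 15: 2270 + 170 = 2440

60, 230, 400, 570, 740, 910, 1080, 1250, 1420, 1590, 1760, 1930, 2100, 2270, 2440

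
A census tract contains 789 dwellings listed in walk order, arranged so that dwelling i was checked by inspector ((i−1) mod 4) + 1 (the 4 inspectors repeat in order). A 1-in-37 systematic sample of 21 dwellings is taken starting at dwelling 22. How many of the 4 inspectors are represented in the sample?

Consecutive selections differ by k = 37, so their inspector numbers differ by 37 mod 4 = 1.
gcd(37, 4) = 1, so the sample visits 4/1 = 4 distinct residues mod 4.
Start 22 is inspector 2; the inspectors hit are 1, 2, 3, 4.

4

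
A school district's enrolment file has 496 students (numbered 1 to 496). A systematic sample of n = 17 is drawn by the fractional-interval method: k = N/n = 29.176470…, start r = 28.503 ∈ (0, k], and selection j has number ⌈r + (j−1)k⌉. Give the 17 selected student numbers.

j=1: r + 0k = 28.503 → ⌈·⌉ = 29
j=2: r + 1k = 57.679470… → ⌈·⌉ = 58
j=3: r + 2k = 86.855941… → ⌈·⌉ = 87
j=4: r + 3k = 116.032411… → ⌈·⌉ = 117
j=5: r + 4k = 145.208882… → ⌈·⌉ = 146
j=6: r + 5k = 174.385352… → ⌈·⌉ = 175
j=7: r + 6k = 203.561823… → ⌈·⌉ = 204
j=8: r + 7k = 232.738294… → ⌈·⌉ = 233
j=9: r + 8k = 261.914764… → ⌈·⌉ = 262
j=10: r + 9k = 291.091235… → ⌈·⌉ = 292
j=11: r + 10k = 320.267705… → ⌈·⌉ = 321
j=12: r + 11k = 349.444176… → ⌈·⌉ = 350
j=13: r + 12k = 378.620647… → ⌈·⌉ = 379
j=14: r + 13k = 407.797117… → ⌈·⌉ = 408
j=15: r + 14k = 436.973588… → ⌈·⌉ = 437
j=16: r + 15k = 466.150058… → ⌈·⌉ = 467
j=17: r + 16k = 495.326529… → ⌈·⌉ = 496

29, 58, 87, 117, 146, 175, 204, 233, 262, 292, 321, 350, 379, 408, 437, 467, 496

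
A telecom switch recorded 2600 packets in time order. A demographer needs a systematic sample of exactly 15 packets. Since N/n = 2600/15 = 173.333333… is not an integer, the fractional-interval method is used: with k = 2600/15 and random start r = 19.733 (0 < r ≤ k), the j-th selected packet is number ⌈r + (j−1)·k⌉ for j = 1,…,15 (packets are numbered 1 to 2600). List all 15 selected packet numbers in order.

j=1: r + 0k = 19.733 → ⌈·⌉ = 20
j=2: r + 1k = 193.066333… → ⌈·⌉ = 194
j=3: r + 2k = 366.399666… → ⌈·⌉ = 367
j=4: r + 3k = 539.733 → ⌈·⌉ = 540
j=5: r + 4k = 713.066333… → ⌈·⌉ = 714
j=6: r + 5k = 886.399666… → ⌈·⌉ = 887
j=7: r + 6k = 1059.733 → ⌈·⌉ = 1060
j=8: r + 7k = 1233.066333… → ⌈·⌉ = 1234
j=9: r + 8k = 1406.399666… → ⌈·⌉ = 1407
j=10: r + 9k = 1579.733 → ⌈·⌉ = 1580
j=11: r + 10k = 1753.066333… → ⌈·⌉ = 1754
j=12: r + 11k = 1926.399666… → ⌈·⌉ = 1927
j=13: r + 12k = 2099.733 → ⌈·⌉ = 2100
j=14: r + 13k = 2273.066333… → ⌈·⌉ = 2274
j=15: r + 14k = 2446.399666… → ⌈·⌉ = 2447

20, 194, 367, 540, 714, 887, 1060, 1234, 1407, 1580, 1754, 1927, 2100, 2274, 2447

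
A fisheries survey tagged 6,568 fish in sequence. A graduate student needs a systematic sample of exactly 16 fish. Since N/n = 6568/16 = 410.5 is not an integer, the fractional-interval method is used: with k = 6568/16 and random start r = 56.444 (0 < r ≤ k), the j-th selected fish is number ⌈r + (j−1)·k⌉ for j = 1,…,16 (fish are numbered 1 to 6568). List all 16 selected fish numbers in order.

j=1: r + 0k = 56.444 → ⌈·⌉ = 57
j=2: r + 1k = 466.944 → ⌈·⌉ = 467
j=3: r + 2k = 877.444 → ⌈·⌉ = 878
j=4: r + 3k = 1287.944 → ⌈·⌉ = 1288
j=5: r + 4k = 1698.444 → ⌈·⌉ = 1699
j=6: r + 5k = 2108.944 → ⌈·⌉ = 2109
j=7: r + 6k = 2519.444 → ⌈·⌉ = 2520
j=8: r + 7k = 2929.944 → ⌈·⌉ = 2930
j=9: r + 8k = 3340.444 → ⌈·⌉ = 3341
j=10: r + 9k = 3750.944 → ⌈·⌉ = 3751
j=11: r + 10k = 4161.444 → ⌈·⌉ = 4162
j=12: r + 11k = 4571.944 → ⌈·⌉ = 4572
j=13: r + 12k = 4982.444 → ⌈·⌉ = 4983
j=14: r + 13k = 5392.944 → ⌈·⌉ = 5393
j=15: r + 14k = 5803.444 → ⌈·⌉ = 5804
j=16: r + 15k = 6213.944 → ⌈·⌉ = 6214

57, 467, 878, 1288, 1699, 2109, 2520, 2930, 3341, 3751, 4162, 4572, 4983, 5393, 5804, 6214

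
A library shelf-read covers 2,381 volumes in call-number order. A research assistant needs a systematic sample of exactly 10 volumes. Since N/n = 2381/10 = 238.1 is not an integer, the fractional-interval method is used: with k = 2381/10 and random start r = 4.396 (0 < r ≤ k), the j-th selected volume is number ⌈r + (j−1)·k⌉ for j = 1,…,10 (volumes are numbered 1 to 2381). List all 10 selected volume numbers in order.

j=1: r + 0k = 4.396 → ⌈·⌉ = 5
j=2: r + 1k = 242.496 → ⌈·⌉ = 243
j=3: r + 2k = 480.596 → ⌈·⌉ = 481
j=4: r + 3k = 718.696 → ⌈·⌉ = 719
j=5: r + 4k = 956.796 → ⌈·⌉ = 957
j=6: r + 5k = 1194.896 → ⌈·⌉ = 1195
j=7: r + 6k = 1432.996 → ⌈·⌉ = 1433
j=8: r + 7k = 1671.096 → ⌈·⌉ = 1672
j=9: r + 8k = 1909.196 → ⌈·⌉ = 1910
j=10: r + 9k = 2147.296 → ⌈·⌉ = 2148

5, 243, 481, 719, 957, 1195, 1433, 1672, 1910, 2148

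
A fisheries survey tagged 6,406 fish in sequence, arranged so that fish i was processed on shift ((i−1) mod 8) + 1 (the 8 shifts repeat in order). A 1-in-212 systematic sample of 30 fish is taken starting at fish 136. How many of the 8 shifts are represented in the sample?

2

Consecutive selections differ by k = 212, so their shift numbers differ by 212 mod 8 = 4.
gcd(212, 8) = 4, so the sample visits 8/4 = 2 distinct residues mod 8.
Start 136 is shift 8; the shifts hit are 4, 8.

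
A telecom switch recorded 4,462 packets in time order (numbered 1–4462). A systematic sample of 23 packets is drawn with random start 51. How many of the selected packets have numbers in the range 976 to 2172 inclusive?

6

k = 4462/23 = 194
First selection ≥ 976: 51 + ⌈(976−51)/194⌉·194 = 51 + 5×194 = 1021
Last selection ≤ 2172: 51 + ⌊(2172−51)/194⌋·194 = 51 + 10×194 = 1991
Count = 10 − 5 + 1 = 6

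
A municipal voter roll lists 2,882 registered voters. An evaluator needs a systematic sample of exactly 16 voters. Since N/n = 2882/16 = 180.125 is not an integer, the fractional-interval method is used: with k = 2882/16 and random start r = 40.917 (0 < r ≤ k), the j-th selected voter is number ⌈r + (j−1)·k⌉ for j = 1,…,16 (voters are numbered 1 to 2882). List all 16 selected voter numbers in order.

41, 222, 402, 582, 762, 942, 1122, 1302, 1482, 1663, 1843, 2023, 2203, 2383, 2563, 2743

j=1: r + 0k = 40.917 → ⌈·⌉ = 41
j=2: r + 1k = 221.042 → ⌈·⌉ = 222
j=3: r + 2k = 401.167 → ⌈·⌉ = 402
j=4: r + 3k = 581.292 → ⌈·⌉ = 582
j=5: r + 4k = 761.417 → ⌈·⌉ = 762
j=6: r + 5k = 941.542 → ⌈·⌉ = 942
j=7: r + 6k = 1121.667 → ⌈·⌉ = 1122
j=8: r + 7k = 1301.792 → ⌈·⌉ = 1302
j=9: r + 8k = 1481.917 → ⌈·⌉ = 1482
j=10: r + 9k = 1662.042 → ⌈·⌉ = 1663
j=11: r + 10k = 1842.167 → ⌈·⌉ = 1843
j=12: r + 11k = 2022.292 → ⌈·⌉ = 2023
j=13: r + 12k = 2202.417 → ⌈·⌉ = 2203
j=14: r + 13k = 2382.542 → ⌈·⌉ = 2383
j=15: r + 14k = 2562.667 → ⌈·⌉ = 2563
j=16: r + 15k = 2742.792 → ⌈·⌉ = 2743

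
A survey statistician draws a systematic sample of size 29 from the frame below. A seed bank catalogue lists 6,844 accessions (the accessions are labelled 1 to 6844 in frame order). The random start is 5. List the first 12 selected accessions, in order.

5, 241, 477, 713, 949, 1185, 1421, 1657, 1893, 2129, 2365, 2601

k = N/n = 6844/29 = 236
accession 1: 5
accession 2: 5 + 236 = 241
accession 3: 241 + 236 = 477
accession 4: 477 + 236 = 713
accession 5: 713 + 236 = 949
accession 6: 949 + 236 = 1185
accession 7: 1185 + 236 = 1421
accession 8: 1421 + 236 = 1657
accession 9: 1657 + 236 = 1893
accession 10: 1893 + 236 = 2129
accession 11: 2129 + 236 = 2365
accession 12: 2365 + 236 = 2601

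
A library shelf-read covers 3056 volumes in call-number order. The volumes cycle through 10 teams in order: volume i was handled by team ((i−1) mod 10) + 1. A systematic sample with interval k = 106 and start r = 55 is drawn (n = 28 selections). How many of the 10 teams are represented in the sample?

Consecutive selections differ by k = 106, so their team numbers differ by 106 mod 10 = 6.
gcd(106, 10) = 2, so the sample visits 10/2 = 5 distinct residues mod 10.
Start 55 is team 5; the teams hit are 1, 3, 5, 7, 9.

5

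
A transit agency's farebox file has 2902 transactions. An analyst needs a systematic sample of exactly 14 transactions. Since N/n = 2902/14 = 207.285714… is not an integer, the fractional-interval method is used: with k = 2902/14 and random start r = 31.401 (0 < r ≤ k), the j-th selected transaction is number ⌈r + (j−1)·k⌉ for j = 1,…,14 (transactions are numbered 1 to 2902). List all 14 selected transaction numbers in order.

32, 239, 446, 654, 861, 1068, 1276, 1483, 1690, 1897, 2105, 2312, 2519, 2727

j=1: r + 0k = 31.401 → ⌈·⌉ = 32
j=2: r + 1k = 238.686714… → ⌈·⌉ = 239
j=3: r + 2k = 445.972428… → ⌈·⌉ = 446
j=4: r + 3k = 653.258142… → ⌈·⌉ = 654
j=5: r + 4k = 860.543857… → ⌈·⌉ = 861
j=6: r + 5k = 1067.829571… → ⌈·⌉ = 1068
j=7: r + 6k = 1275.115285… → ⌈·⌉ = 1276
j=8: r + 7k = 1482.401 → ⌈·⌉ = 1483
j=9: r + 8k = 1689.686714… → ⌈·⌉ = 1690
j=10: r + 9k = 1896.972428… → ⌈·⌉ = 1897
j=11: r + 10k = 2104.258142… → ⌈·⌉ = 2105
j=12: r + 11k = 2311.543857… → ⌈·⌉ = 2312
j=13: r + 12k = 2518.829571… → ⌈·⌉ = 2519
j=14: r + 13k = 2726.115285… → ⌈·⌉ = 2727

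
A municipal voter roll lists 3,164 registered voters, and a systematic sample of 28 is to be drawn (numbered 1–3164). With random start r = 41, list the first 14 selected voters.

41, 154, 267, 380, 493, 606, 719, 832, 945, 1058, 1171, 1284, 1397, 1510

k = N/n = 3164/28 = 113
voter 1: 41
voter 2: 41 + 113 = 154
voter 3: 154 + 113 = 267
voter 4: 267 + 113 = 380
voter 5: 380 + 113 = 493
voter 6: 493 + 113 = 606
voter 7: 606 + 113 = 719
voter 8: 719 + 113 = 832
voter 9: 832 + 113 = 945
voter 10: 945 + 113 = 1058
voter 11: 1058 + 113 = 1171
voter 12: 1171 + 113 = 1284
voter 13: 1284 + 113 = 1397
voter 14: 1397 + 113 = 1510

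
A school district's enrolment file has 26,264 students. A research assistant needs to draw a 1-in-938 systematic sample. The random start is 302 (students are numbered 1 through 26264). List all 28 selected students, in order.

302, 1240, 2178, 3116, 4054, 4992, 5930, 6868, 7806, 8744, 9682, 10620, 11558, 12496, 13434, 14372, 15310, 16248, 17186, 18124, 19062, 20000, 20938, 21876, 22814, 23752, 24690, 25628

student 1: 302
student 2: 302 + 938 = 1240
student 3: 1240 + 938 = 2178
student 4: 2178 + 938 = 3116
student 5: 3116 + 938 = 4054
student 6: 4054 + 938 = 4992
student 7: 4992 + 938 = 5930
student 8: 5930 + 938 = 6868
student 9: 6868 + 938 = 7806
student 10: 7806 + 938 = 8744
student 11: 8744 + 938 = 9682
student 12: 9682 + 938 = 10620
student 13: 10620 + 938 = 11558
student 14: 11558 + 938 = 12496
student 15: 12496 + 938 = 13434
student 16: 13434 + 938 = 14372
student 17: 14372 + 938 = 15310
student 18: 15310 + 938 = 16248
student 19: 16248 + 938 = 17186
student 20: 17186 + 938 = 18124
student 21: 18124 + 938 = 19062
student 22: 19062 + 938 = 20000
student 23: 20000 + 938 = 20938
student 24: 20938 + 938 = 21876
student 25: 21876 + 938 = 22814
student 26: 22814 + 938 = 23752
student 27: 23752 + 938 = 24690
student 28: 24690 + 938 = 25628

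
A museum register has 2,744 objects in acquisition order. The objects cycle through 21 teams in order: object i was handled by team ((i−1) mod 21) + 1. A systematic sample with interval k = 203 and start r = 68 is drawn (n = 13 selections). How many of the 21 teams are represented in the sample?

Consecutive selections differ by k = 203, so their team numbers differ by 203 mod 21 = 14.
gcd(203, 21) = 7, so the sample visits 21/7 = 3 distinct residues mod 21.
Start 68 is team 5; the teams hit are 5, 12, 19.

3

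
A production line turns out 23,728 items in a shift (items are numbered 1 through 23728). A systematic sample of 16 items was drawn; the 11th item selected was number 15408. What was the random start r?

k = 23728/16 = 1483
r = 15408 − (11−1)×1483 = 15408 − 14830 = 578

578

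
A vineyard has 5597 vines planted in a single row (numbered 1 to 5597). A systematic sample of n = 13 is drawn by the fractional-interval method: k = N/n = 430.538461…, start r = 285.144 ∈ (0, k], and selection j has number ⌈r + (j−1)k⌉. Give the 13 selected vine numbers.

j=1: r + 0k = 285.144 → ⌈·⌉ = 286
j=2: r + 1k = 715.682461… → ⌈·⌉ = 716
j=3: r + 2k = 1146.220923… → ⌈·⌉ = 1147
j=4: r + 3k = 1576.759384… → ⌈·⌉ = 1577
j=5: r + 4k = 2007.297846… → ⌈·⌉ = 2008
j=6: r + 5k = 2437.836307… → ⌈·⌉ = 2438
j=7: r + 6k = 2868.374769… → ⌈·⌉ = 2869
j=8: r + 7k = 3298.913230… → ⌈·⌉ = 3299
j=9: r + 8k = 3729.451692… → ⌈·⌉ = 3730
j=10: r + 9k = 4159.990153… → ⌈·⌉ = 4160
j=11: r + 10k = 4590.528615… → ⌈·⌉ = 4591
j=12: r + 11k = 5021.067076… → ⌈·⌉ = 5022
j=13: r + 12k = 5451.605538… → ⌈·⌉ = 5452

286, 716, 1147, 1577, 2008, 2438, 2869, 3299, 3730, 4160, 4591, 5022, 5452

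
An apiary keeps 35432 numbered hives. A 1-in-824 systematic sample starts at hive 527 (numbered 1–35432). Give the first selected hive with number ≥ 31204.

k = 824
Steps past start: ⌈(31204 − 527)/824⌉ = ⌈30677/824⌉ = 38
Selected hive: 527 + 38×824 = 31839

31839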